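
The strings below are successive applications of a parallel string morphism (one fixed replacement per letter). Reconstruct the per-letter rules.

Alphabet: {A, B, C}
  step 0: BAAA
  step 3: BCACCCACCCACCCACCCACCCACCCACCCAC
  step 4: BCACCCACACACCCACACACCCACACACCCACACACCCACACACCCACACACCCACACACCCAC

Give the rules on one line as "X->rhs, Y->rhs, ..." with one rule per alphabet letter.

A->CC, B->BC, C->AC

  step 3 ⇒ step 4: BCACCCACCCACCCACCCACCCACCCACCCAC ⇒ BC·AC·CC·AC·AC·AC·CC·AC·AC·AC·CC·AC·AC·AC·CC·AC·AC·AC·CC·AC·AC·AC·CC·AC·AC·AC·CC·AC·AC·AC·CC·AC
    A ↦ CC
    B ↦ BC
    C ↦ AC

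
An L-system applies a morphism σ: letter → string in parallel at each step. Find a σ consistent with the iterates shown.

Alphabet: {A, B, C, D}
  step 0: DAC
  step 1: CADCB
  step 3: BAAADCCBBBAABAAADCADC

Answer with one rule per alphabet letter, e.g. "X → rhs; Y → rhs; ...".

  step 0 ⇒ step 1: DAC ⇒ C·ADC·B
    A ↦ ADC
    C ↦ B
    D ↦ C
    B ↦ BAA  (constrained at step 1)

A->ADC, B->BAA, C->B, D->C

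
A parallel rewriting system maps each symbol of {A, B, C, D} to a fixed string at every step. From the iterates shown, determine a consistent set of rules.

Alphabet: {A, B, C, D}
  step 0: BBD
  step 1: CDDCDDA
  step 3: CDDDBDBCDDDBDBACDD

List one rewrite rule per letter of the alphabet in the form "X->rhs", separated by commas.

  step 0 ⇒ step 1: BBD ⇒ CDD·CDD·A
    B ↦ CDD
    D ↦ A
    A ↦ DB  (constrained at step 1)
    C ↦ B  (constrained at step 1)

A->DB, B->CDD, C->B, D->A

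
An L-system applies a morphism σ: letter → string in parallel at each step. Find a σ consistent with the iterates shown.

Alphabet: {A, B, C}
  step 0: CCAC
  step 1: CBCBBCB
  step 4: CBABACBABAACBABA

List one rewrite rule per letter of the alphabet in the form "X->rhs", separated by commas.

  step 0 ⇒ step 1: CCAC ⇒ CB·CB·B·CB
    A ↦ B
    C ↦ CB
    B ↦ A  (constrained at step 1)

A->B, B->A, C->CB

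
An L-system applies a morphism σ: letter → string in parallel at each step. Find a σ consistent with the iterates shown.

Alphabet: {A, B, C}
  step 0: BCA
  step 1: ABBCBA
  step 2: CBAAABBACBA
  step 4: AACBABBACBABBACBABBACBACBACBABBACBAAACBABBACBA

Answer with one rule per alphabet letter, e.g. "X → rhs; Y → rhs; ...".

  step 1 ⇒ step 2: ABBCBA ⇒ CBA·A·A·BB·A·CBA
    A ↦ CBA
    B ↦ A
    C ↦ BB

A->CBA, B->A, C->BB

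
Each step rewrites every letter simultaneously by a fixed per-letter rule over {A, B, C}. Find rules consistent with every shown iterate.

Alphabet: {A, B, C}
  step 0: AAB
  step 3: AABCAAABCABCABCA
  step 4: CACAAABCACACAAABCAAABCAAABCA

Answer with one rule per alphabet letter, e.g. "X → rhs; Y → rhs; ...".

A->CA, B->AA, C->B

  step 3 ⇒ step 4: AABCAAABCABCABCA ⇒ CA·CA·AA·B·CA·CA·CA·AA·B·CA·AA·B·CA·AA·B·CA
    A ↦ CA
    B ↦ AA
    C ↦ B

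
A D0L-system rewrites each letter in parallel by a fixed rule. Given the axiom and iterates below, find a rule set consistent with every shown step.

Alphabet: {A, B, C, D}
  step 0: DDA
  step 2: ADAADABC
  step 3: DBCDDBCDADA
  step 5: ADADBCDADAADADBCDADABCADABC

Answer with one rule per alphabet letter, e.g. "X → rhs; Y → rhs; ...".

A->D, B->AD, C->A, D->BC

  step 2 ⇒ step 3: ADAADABC ⇒ D·BC·D·D·BC·D·AD·A
    A ↦ D
    B ↦ AD
    C ↦ A
    D ↦ BC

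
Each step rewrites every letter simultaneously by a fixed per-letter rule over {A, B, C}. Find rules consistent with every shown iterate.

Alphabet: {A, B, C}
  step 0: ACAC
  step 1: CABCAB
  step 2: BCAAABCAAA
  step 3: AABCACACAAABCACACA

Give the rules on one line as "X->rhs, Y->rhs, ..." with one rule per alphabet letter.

A->CA, B->AA, C->B

  step 2 ⇒ step 3: BCAAABCAAA ⇒ AA·B·CA·CA·CA·AA·B·CA·CA·CA
    A ↦ CA
    B ↦ AA
    C ↦ B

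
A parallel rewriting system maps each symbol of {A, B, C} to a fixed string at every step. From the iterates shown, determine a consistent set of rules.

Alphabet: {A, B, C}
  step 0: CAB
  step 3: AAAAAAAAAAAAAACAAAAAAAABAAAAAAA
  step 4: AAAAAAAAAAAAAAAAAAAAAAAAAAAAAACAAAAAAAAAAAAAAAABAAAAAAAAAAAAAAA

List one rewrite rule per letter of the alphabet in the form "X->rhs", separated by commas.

A->AA, B->BA, C->AAC

  step 3 ⇒ step 4: AAAAAAAAAAAAAACAAAAAAAABAAAAAAA ⇒ AA·AA·AA·AA·AA·AA·AA·AA·AA·AA·AA·AA·AA·AA·AAC·AA·AA·AA·AA·AA·AA·AA·AA·BA·AA·AA·AA·AA·AA·AA·AA
    A ↦ AA
    B ↦ BA
    C ↦ AAC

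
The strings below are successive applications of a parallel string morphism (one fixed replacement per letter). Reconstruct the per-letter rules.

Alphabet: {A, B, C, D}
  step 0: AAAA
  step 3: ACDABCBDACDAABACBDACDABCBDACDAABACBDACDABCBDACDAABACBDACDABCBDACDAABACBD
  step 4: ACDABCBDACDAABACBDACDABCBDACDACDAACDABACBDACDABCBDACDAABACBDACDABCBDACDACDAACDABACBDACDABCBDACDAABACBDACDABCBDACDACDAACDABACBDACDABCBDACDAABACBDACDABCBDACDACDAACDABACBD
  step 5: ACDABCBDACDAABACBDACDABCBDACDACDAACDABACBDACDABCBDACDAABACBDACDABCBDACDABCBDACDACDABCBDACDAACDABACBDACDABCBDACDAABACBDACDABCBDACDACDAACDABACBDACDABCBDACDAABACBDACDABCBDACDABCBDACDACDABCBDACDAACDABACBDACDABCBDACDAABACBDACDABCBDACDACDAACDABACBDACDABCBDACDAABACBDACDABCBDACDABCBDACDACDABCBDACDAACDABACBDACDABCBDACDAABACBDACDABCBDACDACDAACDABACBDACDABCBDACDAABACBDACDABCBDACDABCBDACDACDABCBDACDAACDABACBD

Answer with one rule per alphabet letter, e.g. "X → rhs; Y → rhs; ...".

A->ACD, B->A, C->AB, D->CBD

  step 4 ⇒ step 5: ACDABCBDACDAABACBDACDABCBDACDACDAACDABACBDACDABCBDACDAABACBDACDABCBDACDACDAACDABACBDACDABCBDACDAABACBDACDABCBDACDACDAACDABACBDACDABCBDACDAABACBDACDABCBDACDACDAACDABACBD ⇒ ACD·AB·CBD·ACD·A·AB·A·CBD·ACD·AB·CBD·ACD·ACD·A·ACD·AB·A·CBD·ACD·AB·CBD·ACD·A·AB·A·CBD·ACD·AB·CBD·ACD·AB·CBD·ACD·ACD·AB·CBD·ACD·A·ACD·AB·A·CBD·ACD·AB·CBD·ACD·A·AB·A·CBD·ACD·AB·CBD·ACD·ACD·A·ACD·AB·A·CBD·ACD·AB·CBD·ACD·A·AB·A·CBD·ACD·AB·CBD·ACD·AB·CBD·ACD·ACD·AB·CBD·ACD·A·ACD·AB·A·CBD·ACD·AB·CBD·ACD·A·AB·A·CBD·ACD·AB·CBD·ACD·ACD·A·ACD·AB·A·CBD·ACD·AB·CBD·ACD·A·AB·A·CBD·ACD·AB·CBD·ACD·AB·CBD·ACD·ACD·AB·CBD·ACD·A·ACD·AB·A·CBD·ACD·AB·CBD·ACD·A·AB·A·CBD·ACD·AB·CBD·ACD·ACD·A·ACD·AB·A·CBD·ACD·AB·CBD·ACD·A·AB·A·CBD·ACD·AB·CBD·ACD·AB·CBD·ACD·ACD·AB·CBD·ACD·A·ACD·AB·A·CBD
    A ↦ ACD
    B ↦ A
    C ↦ AB
    D ↦ CBD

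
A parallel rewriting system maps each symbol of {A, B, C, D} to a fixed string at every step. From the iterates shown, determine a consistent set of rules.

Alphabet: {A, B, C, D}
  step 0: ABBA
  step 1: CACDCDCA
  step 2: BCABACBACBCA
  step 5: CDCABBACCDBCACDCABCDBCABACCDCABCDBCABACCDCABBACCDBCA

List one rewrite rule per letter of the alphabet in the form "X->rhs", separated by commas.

A->CA, B->CD, C->B, D->AC

  step 1 ⇒ step 2: CACDCDCA ⇒ B·CA·B·AC·B·AC·B·CA
    A ↦ CA
    C ↦ B
    D ↦ AC
  step 0 ⇒ step 1: ABBA ⇒ CA·CD·CD·CA
    B ↦ CD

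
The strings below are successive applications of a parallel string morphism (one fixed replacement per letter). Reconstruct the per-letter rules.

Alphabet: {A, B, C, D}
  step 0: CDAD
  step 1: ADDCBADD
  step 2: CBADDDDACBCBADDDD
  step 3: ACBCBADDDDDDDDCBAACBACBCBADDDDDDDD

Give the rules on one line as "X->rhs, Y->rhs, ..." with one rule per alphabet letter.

  step 2 ⇒ step 3: CBADDDDACBCBADDDD ⇒ A·CB·CBA·DD·DD·DD·DD·CBA·A·CB·A·CB·CBA·DD·DD·DD·DD
    A ↦ CBA
    B ↦ CB
    C ↦ A
    D ↦ DD

A->CBA, B->CB, C->A, D->DD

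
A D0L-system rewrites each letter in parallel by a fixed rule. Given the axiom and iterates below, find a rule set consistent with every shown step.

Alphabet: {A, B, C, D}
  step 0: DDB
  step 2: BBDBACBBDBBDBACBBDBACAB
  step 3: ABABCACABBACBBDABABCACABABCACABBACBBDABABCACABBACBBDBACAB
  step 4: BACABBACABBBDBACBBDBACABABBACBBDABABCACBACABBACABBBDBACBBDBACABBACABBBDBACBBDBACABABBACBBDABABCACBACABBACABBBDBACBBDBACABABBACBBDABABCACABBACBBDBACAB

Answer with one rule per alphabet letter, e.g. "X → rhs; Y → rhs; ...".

  step 3 ⇒ step 4: ABABCACABBACBBDABABCACABABCACABBACBBDABABCACABBACBBDBACAB ⇒ BAC·AB·BAC·AB·BBD·BAC·BBD·BAC·AB·AB·BAC·BBD·AB·AB·CAC·BAC·AB·BAC·AB·BBD·BAC·BBD·BAC·AB·BAC·AB·BBD·BAC·BBD·BAC·AB·AB·BAC·BBD·AB·AB·CAC·BAC·AB·BAC·AB·BBD·BAC·BBD·BAC·AB·AB·BAC·BBD·AB·AB·CAC·AB·BAC·BBD·BAC·AB
    A ↦ BAC
    B ↦ AB
    C ↦ BBD
    D ↦ CAC

A->BAC, B->AB, C->BBD, D->CAC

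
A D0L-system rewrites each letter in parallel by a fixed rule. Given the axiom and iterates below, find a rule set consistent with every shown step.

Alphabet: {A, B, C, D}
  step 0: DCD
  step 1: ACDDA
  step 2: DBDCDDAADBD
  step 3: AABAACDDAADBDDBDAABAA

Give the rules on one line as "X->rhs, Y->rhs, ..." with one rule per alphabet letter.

  step 2 ⇒ step 3: DBDCDDAADBD ⇒ A·ABA·A·CDD·A·A·DBD·DBD·A·ABA·A
    A ↦ DBD
    B ↦ ABA
    C ↦ CDD
    D ↦ A

A->DBD, B->ABA, C->CDD, D->A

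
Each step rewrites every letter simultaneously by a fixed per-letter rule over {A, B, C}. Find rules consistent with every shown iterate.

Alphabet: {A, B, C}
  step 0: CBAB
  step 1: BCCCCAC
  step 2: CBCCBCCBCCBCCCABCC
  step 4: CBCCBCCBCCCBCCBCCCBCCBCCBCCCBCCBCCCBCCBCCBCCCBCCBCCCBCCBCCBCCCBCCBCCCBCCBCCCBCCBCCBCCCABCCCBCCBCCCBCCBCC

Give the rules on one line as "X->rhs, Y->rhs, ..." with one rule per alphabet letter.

A->CA, B->C, C->BCC

  step 1 ⇒ step 2: BCCCCAC ⇒ C·BCC·BCC·BCC·BCC·CA·BCC
    A ↦ CA
    B ↦ C
    C ↦ BCC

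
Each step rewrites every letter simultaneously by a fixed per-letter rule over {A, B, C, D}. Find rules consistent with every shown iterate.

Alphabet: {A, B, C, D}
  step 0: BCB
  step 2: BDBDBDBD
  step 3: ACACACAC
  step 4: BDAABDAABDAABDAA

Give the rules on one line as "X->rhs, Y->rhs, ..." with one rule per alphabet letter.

A->BD, B->A, C->AA, D->C

  step 3 ⇒ step 4: ACACACAC ⇒ BD·AA·BD·AA·BD·AA·BD·AA
    A ↦ BD
    C ↦ AA
  step 2 ⇒ step 3: BDBDBDBD ⇒ A·C·A·C·A·C·A·C
    B ↦ A
  step 2 ⇒ step 3: BDBDBDBD ⇒ A·C·A·C·A·C·A·C
    D ↦ C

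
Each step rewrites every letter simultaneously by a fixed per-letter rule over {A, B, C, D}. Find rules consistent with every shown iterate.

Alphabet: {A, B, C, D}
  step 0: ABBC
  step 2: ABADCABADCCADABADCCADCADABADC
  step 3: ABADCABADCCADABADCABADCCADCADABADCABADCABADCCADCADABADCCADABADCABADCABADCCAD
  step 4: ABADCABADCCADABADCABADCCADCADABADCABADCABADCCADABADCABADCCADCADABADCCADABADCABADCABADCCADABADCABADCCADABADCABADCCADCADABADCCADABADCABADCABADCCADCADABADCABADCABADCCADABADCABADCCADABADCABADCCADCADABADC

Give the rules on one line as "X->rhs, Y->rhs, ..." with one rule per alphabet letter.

A->AB, B->ADC, C->CAD, D->ADC

  step 3 ⇒ step 4: ABADCABADCCADABADCABADCCADCADABADCABADCABADCCADCADABADCCADABADCABADCABADCCAD ⇒ AB·ADC·AB·ADC·CAD·AB·ADC·AB·ADC·CAD·CAD·AB·ADC·AB·ADC·AB·ADC·CAD·AB·ADC·AB·ADC·CAD·CAD·AB·ADC·CAD·AB·ADC·AB·ADC·AB·ADC·CAD·AB·ADC·AB·ADC·CAD·AB·ADC·AB·ADC·CAD·CAD·AB·ADC·CAD·AB·ADC·AB·ADC·AB·ADC·CAD·CAD·AB·ADC·AB·ADC·AB·ADC·CAD·AB·ADC·AB·ADC·CAD·AB·ADC·AB·ADC·CAD·CAD·AB·ADC
    A ↦ AB
    B ↦ ADC
    C ↦ CAD
    D ↦ ADC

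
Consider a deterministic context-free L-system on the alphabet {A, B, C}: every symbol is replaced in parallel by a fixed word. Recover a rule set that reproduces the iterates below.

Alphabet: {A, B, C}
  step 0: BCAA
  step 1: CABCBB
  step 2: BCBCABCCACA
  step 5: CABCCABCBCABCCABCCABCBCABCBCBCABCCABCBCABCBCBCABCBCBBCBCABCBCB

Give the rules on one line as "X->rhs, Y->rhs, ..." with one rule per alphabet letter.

A->B, B->CA, C->BC

  step 1 ⇒ step 2: CABCBB ⇒ BC·B·CA·BC·CA·CA
    A ↦ B
    B ↦ CA
    C ↦ BC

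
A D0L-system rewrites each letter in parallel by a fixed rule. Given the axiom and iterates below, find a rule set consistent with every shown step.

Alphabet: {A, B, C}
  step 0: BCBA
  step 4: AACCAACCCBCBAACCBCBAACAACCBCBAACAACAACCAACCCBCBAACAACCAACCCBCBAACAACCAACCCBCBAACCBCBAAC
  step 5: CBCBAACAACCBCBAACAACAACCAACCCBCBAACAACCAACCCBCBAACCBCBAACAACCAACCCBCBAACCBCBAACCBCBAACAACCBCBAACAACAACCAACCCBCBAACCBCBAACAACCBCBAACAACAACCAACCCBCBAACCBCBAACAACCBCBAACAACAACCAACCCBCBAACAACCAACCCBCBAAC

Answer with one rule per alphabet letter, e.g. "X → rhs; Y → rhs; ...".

A->CB, B->C, C->AAC

  step 4 ⇒ step 5: AACCAACCCBCBAACCBCBAACAACCBCBAACAACAACCAACCCBCBAACAACCAACCCBCBAACAACCAACCCBCBAACCBCBAAC ⇒ CB·CB·AAC·AAC·CB·CB·AAC·AAC·AAC·C·AAC·C·CB·CB·AAC·AAC·C·AAC·C·CB·CB·AAC·CB·CB·AAC·AAC·C·AAC·C·CB·CB·AAC·CB·CB·AAC·CB·CB·AAC·AAC·CB·CB·AAC·AAC·AAC·C·AAC·C·CB·CB·AAC·CB·CB·AAC·AAC·CB·CB·AAC·AAC·AAC·C·AAC·C·CB·CB·AAC·CB·CB·AAC·AAC·CB·CB·AAC·AAC·AAC·C·AAC·C·CB·CB·AAC·AAC·C·AAC·C·CB·CB·AAC
    A ↦ CB
    B ↦ C
    C ↦ AAC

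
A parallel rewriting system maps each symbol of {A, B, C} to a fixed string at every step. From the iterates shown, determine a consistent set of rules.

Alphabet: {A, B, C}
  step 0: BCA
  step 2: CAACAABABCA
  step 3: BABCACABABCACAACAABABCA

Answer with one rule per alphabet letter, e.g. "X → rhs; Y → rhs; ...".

A->CA, B->A, C->BAB

  step 2 ⇒ step 3: CAACAABABCA ⇒ BAB·CA·CA·BAB·CA·CA·A·CA·A·BAB·CA
    A ↦ CA
    B ↦ A
    C ↦ BAB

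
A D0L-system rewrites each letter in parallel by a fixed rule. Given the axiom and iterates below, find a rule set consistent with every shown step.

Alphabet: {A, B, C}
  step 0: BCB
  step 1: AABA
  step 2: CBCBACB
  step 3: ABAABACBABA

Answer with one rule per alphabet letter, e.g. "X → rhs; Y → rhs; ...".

  step 2 ⇒ step 3: CBCBACB ⇒ AB·A·AB·A·CB·AB·A
    A ↦ CB
    B ↦ A
    C ↦ AB

A->CB, B->A, C->AB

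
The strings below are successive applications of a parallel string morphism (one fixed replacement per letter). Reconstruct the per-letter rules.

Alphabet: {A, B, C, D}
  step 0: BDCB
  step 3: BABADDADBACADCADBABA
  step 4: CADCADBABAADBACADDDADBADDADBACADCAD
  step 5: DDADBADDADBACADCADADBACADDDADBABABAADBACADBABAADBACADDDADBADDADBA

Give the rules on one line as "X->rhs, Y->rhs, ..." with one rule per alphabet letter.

A->AD, B->C, C->DD, D->BA

  step 4 ⇒ step 5: CADCADBABAADBACADDDADBADDADBACADCAD ⇒ DD·AD·BA·DD·AD·BA·C·AD·C·AD·AD·BA·C·AD·DD·AD·BA·BA·BA·AD·BA·C·AD·BA·BA·AD·BA·C·AD·DD·AD·BA·DD·AD·BA
    A ↦ AD
    B ↦ C
    C ↦ DD
    D ↦ BA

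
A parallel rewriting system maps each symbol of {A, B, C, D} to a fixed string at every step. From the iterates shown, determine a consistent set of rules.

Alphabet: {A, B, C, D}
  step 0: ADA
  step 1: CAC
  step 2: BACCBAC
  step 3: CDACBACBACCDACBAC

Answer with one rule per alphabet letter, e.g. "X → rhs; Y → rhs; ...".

A->C, B->CDA, C->BAC, D->A

  step 2 ⇒ step 3: BACCBAC ⇒ CDA·C·BAC·BAC·CDA·C·BAC
    A ↦ C
    B ↦ CDA
    C ↦ BAC
  step 0 ⇒ step 1: ADA ⇒ C·A·C
    D ↦ A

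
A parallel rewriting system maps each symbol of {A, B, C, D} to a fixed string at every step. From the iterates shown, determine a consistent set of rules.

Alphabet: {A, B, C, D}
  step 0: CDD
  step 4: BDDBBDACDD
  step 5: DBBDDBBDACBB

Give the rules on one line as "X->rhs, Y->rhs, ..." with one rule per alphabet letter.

  step 4 ⇒ step 5: BDDBBDACDD ⇒ D·B·B·D·D·B·BD·AC·B·B
    A ↦ BD
    B ↦ D
    C ↦ AC
    D ↦ B

A->BD, B->D, C->AC, D->B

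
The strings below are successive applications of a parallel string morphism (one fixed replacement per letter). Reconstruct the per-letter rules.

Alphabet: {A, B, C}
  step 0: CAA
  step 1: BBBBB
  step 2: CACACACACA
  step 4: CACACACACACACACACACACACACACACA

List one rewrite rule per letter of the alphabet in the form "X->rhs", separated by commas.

A->BB, B->CA, C->B

  step 1 ⇒ step 2: BBBBB ⇒ CA·CA·CA·CA·CA
    B ↦ CA
  step 0 ⇒ step 1: CAA ⇒ B·BB·BB
    A ↦ BB
  step 0 ⇒ step 1: CAA ⇒ B·BB·BB
    C ↦ B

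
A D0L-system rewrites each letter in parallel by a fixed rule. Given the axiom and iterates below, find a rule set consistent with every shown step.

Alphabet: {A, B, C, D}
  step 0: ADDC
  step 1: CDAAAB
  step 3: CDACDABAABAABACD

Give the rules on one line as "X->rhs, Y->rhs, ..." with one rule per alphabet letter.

  step 0 ⇒ step 1: ADDC ⇒ CD·A·A·AB
    A ↦ CD
    C ↦ AB
    D ↦ A
    B ↦ A  (constrained at step 1)

A->CD, B->A, C->AB, D->A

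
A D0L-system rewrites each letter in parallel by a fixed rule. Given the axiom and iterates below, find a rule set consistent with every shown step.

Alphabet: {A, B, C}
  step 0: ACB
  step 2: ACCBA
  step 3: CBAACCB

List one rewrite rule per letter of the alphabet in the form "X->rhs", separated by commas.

A->CB, B->C, C->A

  step 2 ⇒ step 3: ACCBA ⇒ CB·A·A·C·CB
    A ↦ CB
    B ↦ C
    C ↦ A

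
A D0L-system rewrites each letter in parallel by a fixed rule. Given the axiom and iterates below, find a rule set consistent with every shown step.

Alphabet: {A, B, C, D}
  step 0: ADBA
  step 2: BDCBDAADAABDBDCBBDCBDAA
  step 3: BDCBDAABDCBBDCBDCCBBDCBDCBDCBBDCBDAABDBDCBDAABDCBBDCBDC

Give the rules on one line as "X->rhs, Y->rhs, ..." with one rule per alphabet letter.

A->BDC, B->BD, C->DAA, D->CB

  step 2 ⇒ step 3: BDCBDAADAABDBDCBBDCBDAA ⇒ BD·CB·DAA·BD·CB·BDC·BDC·CB·BDC·BDC·BD·CB·BD·CB·DAA·BD·BD·CB·DAA·BD·CB·BDC·BDC
    A ↦ BDC
    B ↦ BD
    C ↦ DAA
    D ↦ CB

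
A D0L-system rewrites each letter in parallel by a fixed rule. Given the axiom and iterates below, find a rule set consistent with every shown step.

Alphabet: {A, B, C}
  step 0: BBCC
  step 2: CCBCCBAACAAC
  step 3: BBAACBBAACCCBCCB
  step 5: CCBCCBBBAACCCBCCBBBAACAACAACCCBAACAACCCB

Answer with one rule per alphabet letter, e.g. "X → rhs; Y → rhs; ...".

A->C, B->AAC, C->B

  step 2 ⇒ step 3: CCBCCBAACAAC ⇒ B·B·AAC·B·B·AAC·C·C·B·C·C·B
    A ↦ C
    B ↦ AAC
    C ↦ B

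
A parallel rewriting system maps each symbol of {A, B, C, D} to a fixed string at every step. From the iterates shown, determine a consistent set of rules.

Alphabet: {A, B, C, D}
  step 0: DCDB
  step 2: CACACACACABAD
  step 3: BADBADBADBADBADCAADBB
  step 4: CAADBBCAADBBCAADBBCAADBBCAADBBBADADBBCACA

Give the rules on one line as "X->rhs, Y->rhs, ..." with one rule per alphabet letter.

A->AD, B->CA, C->B, D->BB

  step 3 ⇒ step 4: BADBADBADBADBADCAADBB ⇒ CA·AD·BB·CA·AD·BB·CA·AD·BB·CA·AD·BB·CA·AD·BB·B·AD·AD·BB·CA·CA
    A ↦ AD
    B ↦ CA
    C ↦ B
    D ↦ BB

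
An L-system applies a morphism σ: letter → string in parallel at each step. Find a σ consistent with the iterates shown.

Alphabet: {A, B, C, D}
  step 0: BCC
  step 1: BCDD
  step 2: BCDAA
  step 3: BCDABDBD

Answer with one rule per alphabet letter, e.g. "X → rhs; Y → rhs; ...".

A->BD, B->BC, C->D, D->A

  step 2 ⇒ step 3: BCDAA ⇒ BC·D·A·BD·BD
    A ↦ BD
    B ↦ BC
    C ↦ D
    D ↦ A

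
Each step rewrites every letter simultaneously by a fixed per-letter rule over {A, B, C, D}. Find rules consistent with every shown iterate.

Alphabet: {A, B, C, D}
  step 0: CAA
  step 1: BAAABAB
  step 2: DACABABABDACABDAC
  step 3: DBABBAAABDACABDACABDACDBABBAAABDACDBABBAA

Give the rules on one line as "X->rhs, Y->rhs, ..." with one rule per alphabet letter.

  step 2 ⇒ step 3: DACABABABDACABDAC ⇒ DB·AB·BAA·AB·DAC·AB·DAC·AB·DAC·DB·AB·BAA·AB·DAC·DB·AB·BAA
    A ↦ AB
    B ↦ DAC
    C ↦ BAA
    D ↦ DB

A->AB, B->DAC, C->BAA, D->DB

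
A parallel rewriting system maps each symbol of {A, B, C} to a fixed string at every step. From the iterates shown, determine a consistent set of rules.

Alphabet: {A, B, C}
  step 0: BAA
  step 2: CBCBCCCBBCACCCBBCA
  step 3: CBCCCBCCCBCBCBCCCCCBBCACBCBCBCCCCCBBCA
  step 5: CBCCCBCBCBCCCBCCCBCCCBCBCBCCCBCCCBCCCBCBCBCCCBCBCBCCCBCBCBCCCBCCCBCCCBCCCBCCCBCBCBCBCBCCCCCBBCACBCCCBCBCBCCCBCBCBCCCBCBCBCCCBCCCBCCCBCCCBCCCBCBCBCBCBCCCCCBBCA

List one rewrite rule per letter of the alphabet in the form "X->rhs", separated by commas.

  step 2 ⇒ step 3: CBCBCCCBBCACCCBBCA ⇒ CB·CC·CB·CC·CB·CB·CB·CC·CC·CB·BCA·CB·CB·CB·CC·CC·CB·BCA
    A ↦ BCA
    B ↦ CC
    C ↦ CB

A->BCA, B->CC, C->CB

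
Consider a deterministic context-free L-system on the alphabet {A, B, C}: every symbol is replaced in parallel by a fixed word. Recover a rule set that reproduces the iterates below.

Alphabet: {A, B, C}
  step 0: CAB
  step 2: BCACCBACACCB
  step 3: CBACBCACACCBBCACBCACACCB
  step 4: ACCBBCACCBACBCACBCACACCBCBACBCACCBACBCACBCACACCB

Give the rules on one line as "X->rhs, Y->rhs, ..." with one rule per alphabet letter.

A->BC, B->CB, C->AC

  step 3 ⇒ step 4: CBACBCACACCBBCACBCACACCB ⇒ AC·CB·BC·AC·CB·AC·BC·AC·BC·AC·AC·CB·CB·AC·BC·AC·CB·AC·BC·AC·BC·AC·AC·CB
    A ↦ BC
    B ↦ CB
    C ↦ AC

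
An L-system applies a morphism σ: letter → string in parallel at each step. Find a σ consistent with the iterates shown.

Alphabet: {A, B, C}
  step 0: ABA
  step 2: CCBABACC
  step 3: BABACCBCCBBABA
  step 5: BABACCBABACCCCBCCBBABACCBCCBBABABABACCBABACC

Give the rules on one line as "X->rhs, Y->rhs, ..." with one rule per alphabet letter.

A->B, B->CC, C->BA

  step 2 ⇒ step 3: CCBABACC ⇒ BA·BA·CC·B·CC·B·BA·BA
    A ↦ B
    B ↦ CC
    C ↦ BA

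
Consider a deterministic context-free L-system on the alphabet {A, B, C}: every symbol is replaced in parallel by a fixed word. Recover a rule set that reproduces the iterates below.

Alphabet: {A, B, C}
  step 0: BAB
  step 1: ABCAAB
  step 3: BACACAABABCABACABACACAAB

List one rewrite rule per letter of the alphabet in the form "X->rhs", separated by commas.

A->CA, B->AB, C->BA

  step 0 ⇒ step 1: BAB ⇒ AB·CA·AB
    A ↦ CA
    B ↦ AB
    C ↦ BA  (constrained at step 1)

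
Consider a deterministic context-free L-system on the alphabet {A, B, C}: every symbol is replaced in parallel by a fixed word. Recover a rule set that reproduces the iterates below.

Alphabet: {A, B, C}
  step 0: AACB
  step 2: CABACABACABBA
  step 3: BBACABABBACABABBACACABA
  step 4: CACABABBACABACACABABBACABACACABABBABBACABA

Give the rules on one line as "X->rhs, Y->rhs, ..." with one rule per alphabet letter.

  step 3 ⇒ step 4: BBACABABBACABABBACACABA ⇒ CA·CA·BA·B·BA·CA·BA·CA·CA·BA·B·BA·CA·BA·CA·CA·BA·B·BA·B·BA·CA·BA
    A ↦ BA
    B ↦ CA
    C ↦ B

A->BA, B->CA, C->B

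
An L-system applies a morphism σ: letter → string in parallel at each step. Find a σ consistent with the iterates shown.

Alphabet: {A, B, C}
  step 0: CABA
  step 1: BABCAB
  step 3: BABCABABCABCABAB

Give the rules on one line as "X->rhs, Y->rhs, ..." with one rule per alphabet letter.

A->B, B->CA, C->BA

  step 0 ⇒ step 1: CABA ⇒ BA·B·CA·B
    A ↦ B
    B ↦ CA
    C ↦ BA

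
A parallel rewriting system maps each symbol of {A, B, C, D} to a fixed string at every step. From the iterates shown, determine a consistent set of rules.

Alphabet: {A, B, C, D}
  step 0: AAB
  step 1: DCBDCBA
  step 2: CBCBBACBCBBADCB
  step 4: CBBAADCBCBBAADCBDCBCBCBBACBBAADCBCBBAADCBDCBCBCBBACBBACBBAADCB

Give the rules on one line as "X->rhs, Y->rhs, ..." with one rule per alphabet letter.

  step 1 ⇒ step 2: DCBDCBA ⇒ CB·CBB·A·CB·CBB·A·DCB
    A ↦ DCB
    B ↦ A
    C ↦ CBB
    D ↦ CB

A->DCB, B->A, C->CBB, D->CB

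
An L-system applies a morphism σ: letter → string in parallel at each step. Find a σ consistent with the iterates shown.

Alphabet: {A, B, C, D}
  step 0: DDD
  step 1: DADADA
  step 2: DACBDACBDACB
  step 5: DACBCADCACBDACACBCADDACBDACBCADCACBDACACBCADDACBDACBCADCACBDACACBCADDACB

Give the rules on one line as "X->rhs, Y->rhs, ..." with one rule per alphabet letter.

  step 1 ⇒ step 2: DADADA ⇒ DA·CB·DA·CB·DA·CB
    A ↦ CB
    D ↦ DA
    B ↦ D  (constrained at step 2)
    C ↦ CA  (constrained at step 2)

A->CB, B->D, C->CA, D->DA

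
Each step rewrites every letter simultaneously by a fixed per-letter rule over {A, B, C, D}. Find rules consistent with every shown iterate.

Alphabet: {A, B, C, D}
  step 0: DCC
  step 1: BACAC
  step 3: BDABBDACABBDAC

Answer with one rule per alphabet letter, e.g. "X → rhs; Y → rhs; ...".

A->BD, B->A, C->AC, D->B

  step 0 ⇒ step 1: DCC ⇒ B·AC·AC
    C ↦ AC
    D ↦ B
    A ↦ BD  (constrained at step 1)
    B ↦ A  (constrained at step 1)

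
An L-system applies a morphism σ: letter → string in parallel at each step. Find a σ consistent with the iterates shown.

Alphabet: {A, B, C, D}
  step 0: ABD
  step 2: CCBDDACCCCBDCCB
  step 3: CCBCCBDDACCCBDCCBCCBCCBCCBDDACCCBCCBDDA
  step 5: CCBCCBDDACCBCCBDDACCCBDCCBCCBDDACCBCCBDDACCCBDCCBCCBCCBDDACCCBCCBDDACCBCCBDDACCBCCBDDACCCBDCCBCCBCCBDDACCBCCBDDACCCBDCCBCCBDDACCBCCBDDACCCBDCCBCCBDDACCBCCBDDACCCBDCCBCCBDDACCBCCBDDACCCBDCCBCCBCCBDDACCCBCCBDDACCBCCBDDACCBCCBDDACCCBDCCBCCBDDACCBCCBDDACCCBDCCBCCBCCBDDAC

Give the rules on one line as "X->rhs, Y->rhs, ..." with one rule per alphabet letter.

A->CBD, B->DDA, C->CCB, D->C

  step 2 ⇒ step 3: CCBDDACCCCBDCCB ⇒ CCB·CCB·DDA·C·C·CBD·CCB·CCB·CCB·CCB·DDA·C·CCB·CCB·DDA
    A ↦ CBD
    B ↦ DDA
    C ↦ CCB
    D ↦ C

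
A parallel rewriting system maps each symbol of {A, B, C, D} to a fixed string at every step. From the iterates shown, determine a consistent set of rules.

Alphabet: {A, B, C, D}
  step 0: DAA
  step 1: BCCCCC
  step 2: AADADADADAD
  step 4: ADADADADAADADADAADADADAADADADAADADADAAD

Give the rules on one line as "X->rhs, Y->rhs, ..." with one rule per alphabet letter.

  step 1 ⇒ step 2: BCCCCC ⇒ A·AD·AD·AD·AD·AD
    B ↦ A
    C ↦ AD
  step 0 ⇒ step 1: DAA ⇒ BC·CC·CC
    A ↦ CC
  step 0 ⇒ step 1: DAA ⇒ BC·CC·CC
    D ↦ BC

A->CC, B->A, C->AD, D->BC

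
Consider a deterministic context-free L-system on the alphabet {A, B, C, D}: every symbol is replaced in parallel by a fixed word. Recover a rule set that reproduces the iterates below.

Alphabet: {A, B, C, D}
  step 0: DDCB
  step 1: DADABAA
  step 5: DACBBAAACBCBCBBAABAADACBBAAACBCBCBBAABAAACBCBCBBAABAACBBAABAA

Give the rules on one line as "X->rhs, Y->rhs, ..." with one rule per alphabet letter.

A->CB, B->A, C->BA, D->DA

  step 0 ⇒ step 1: DDCB ⇒ DA·DA·BA·A
    B ↦ A
    C ↦ BA
    D ↦ DA
    A ↦ CB  (constrained at step 1)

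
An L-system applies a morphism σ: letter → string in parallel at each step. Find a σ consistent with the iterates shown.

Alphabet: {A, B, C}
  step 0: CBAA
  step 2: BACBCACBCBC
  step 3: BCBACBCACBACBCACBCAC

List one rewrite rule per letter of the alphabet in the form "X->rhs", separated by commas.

A->B, B->BC, C->AC

  step 2 ⇒ step 3: BACBCACBCBC ⇒ BC·B·AC·BC·AC·B·AC·BC·AC·BC·AC
    A ↦ B
    B ↦ BC
    C ↦ AC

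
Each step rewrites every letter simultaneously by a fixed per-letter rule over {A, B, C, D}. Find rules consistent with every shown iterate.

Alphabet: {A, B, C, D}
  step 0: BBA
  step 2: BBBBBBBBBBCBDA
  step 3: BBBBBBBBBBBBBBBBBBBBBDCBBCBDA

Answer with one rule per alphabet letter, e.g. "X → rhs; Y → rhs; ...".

  step 2 ⇒ step 3: BBBBBBBBBBCBDA ⇒ BB·BB·BB·BB·BB·BB·BB·BB·BB·BB·BDC·BB·C·BDA
    A ↦ BDA
    B ↦ BB
    C ↦ BDC
    D ↦ C

A->BDA, B->BB, C->BDC, D->C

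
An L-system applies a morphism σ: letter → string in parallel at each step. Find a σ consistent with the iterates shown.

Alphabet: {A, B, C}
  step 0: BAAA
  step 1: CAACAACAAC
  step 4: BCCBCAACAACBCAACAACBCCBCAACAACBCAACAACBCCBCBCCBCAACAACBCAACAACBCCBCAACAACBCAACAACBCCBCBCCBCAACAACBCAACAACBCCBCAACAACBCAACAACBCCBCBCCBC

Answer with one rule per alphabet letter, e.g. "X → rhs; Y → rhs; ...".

  step 0 ⇒ step 1: BAAA ⇒ C·AAC·AAC·AAC
    A ↦ AAC
    B ↦ C
    C ↦ BC  (constrained at step 1)

A->AAC, B->C, C->BC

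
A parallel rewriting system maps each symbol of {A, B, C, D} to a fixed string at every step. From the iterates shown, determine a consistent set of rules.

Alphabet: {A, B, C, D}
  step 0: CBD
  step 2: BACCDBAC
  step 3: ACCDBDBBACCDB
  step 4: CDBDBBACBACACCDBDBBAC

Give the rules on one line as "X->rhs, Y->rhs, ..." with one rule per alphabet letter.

A->C, B->AC, C->DB, D->B

  step 3 ⇒ step 4: ACCDBDBBACCDB ⇒ C·DB·DB·B·AC·B·AC·AC·C·DB·DB·B·AC
    A ↦ C
    B ↦ AC
    C ↦ DB
    D ↦ B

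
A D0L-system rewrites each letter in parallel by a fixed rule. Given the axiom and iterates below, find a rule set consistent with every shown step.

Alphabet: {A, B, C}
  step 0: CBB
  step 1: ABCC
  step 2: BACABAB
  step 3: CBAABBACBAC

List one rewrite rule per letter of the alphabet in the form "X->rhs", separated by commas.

A->BA, B->C, C->AB

  step 2 ⇒ step 3: BACABAB ⇒ C·BA·AB·BA·C·BA·C
    A ↦ BA
    B ↦ C
    C ↦ AB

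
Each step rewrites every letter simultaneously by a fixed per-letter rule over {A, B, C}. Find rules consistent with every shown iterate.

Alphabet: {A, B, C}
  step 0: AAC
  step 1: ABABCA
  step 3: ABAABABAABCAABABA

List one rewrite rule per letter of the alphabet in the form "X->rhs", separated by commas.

A->AB, B->A, C->CA

  step 0 ⇒ step 1: AAC ⇒ AB·AB·CA
    A ↦ AB
    C ↦ CA
    B ↦ A  (constrained at step 1)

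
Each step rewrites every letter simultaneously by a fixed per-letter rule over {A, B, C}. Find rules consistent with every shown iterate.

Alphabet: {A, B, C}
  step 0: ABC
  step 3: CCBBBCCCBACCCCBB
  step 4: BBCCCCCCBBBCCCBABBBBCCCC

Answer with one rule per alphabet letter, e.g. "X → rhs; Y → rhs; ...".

A->CBA, B->CC, C->B

  step 3 ⇒ step 4: CCBBBCCCBACCCCBB ⇒ B·B·CC·CC·CC·B·B·B·CC·CBA·B·B·B·B·CC·CC
    A ↦ CBA
    B ↦ CC
    C ↦ B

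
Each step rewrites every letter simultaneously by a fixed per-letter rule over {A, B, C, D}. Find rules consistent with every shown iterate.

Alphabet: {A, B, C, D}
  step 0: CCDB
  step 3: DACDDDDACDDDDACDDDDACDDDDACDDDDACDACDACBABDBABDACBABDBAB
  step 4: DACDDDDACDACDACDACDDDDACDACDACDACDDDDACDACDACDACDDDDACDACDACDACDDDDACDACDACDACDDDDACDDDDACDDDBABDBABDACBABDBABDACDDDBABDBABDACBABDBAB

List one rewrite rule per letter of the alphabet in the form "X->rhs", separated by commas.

  step 3 ⇒ step 4: DACDDDDACDDDDACDDDDACDDDDACDDDDACDACDACBABDBABDACBABDBAB ⇒ DAC·D·DD·DAC·DAC·DAC·DAC·D·DD·DAC·DAC·DAC·DAC·D·DD·DAC·DAC·DAC·DAC·D·DD·DAC·DAC·DAC·DAC·D·DD·DAC·DAC·DAC·DAC·D·DD·DAC·D·DD·DAC·D·DD·BAB·D·BAB·DAC·BAB·D·BAB·DAC·D·DD·BAB·D·BAB·DAC·BAB·D·BAB
    A ↦ D
    B ↦ BAB
    C ↦ DD
    D ↦ DAC

A->D, B->BAB, C->DD, D->DAC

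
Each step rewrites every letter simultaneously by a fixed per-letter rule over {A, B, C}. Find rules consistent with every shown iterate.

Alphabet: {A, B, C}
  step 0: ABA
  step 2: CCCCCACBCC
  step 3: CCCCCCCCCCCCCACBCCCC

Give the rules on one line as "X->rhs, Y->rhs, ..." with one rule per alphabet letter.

A->C, B->ACB, C->CC

  step 2 ⇒ step 3: CCCCCACBCC ⇒ CC·CC·CC·CC·CC·C·CC·ACB·CC·CC
    A ↦ C
    B ↦ ACB
    C ↦ CC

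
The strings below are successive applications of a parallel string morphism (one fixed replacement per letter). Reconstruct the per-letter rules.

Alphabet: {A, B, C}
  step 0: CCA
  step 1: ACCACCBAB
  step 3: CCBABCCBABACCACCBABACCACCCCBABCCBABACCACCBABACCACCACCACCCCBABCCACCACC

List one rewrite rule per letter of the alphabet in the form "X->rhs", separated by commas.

  step 0 ⇒ step 1: CCA ⇒ ACC·ACC·BAB
    A ↦ BAB
    C ↦ ACC
    B ↦ CC  (constrained at step 1)

A->BAB, B->CC, C->ACC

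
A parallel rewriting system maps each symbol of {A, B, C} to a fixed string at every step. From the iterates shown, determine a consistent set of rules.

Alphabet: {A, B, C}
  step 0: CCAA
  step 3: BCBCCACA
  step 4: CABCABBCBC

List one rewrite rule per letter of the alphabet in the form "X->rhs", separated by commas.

A->C, B->CA, C->B

  step 3 ⇒ step 4: BCBCCACA ⇒ CA·B·CA·B·B·C·B·C
    A ↦ C
    B ↦ CA
    C ↦ B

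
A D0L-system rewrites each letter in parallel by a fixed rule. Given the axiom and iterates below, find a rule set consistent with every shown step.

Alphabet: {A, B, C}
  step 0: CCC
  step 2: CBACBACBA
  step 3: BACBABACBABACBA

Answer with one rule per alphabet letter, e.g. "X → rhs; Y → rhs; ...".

  step 2 ⇒ step 3: CBACBACBA ⇒ BA·C·BA·BA·C·BA·BA·C·BA
    A ↦ BA
    B ↦ C
    C ↦ BA

A->BA, B->C, C->BA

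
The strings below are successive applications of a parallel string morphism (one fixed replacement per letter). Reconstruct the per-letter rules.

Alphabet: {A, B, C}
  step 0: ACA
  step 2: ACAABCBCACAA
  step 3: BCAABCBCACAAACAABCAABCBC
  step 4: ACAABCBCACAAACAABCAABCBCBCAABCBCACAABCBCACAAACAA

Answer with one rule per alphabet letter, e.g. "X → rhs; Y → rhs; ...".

A->BC, B->AC, C->AA

  step 3 ⇒ step 4: BCAABCBCACAAACAABCAABCBC ⇒ AC·AA·BC·BC·AC·AA·AC·AA·BC·AA·BC·BC·BC·AA·BC·BC·AC·AA·BC·BC·AC·AA·AC·AA
    A ↦ BC
    B ↦ AC
    C ↦ AA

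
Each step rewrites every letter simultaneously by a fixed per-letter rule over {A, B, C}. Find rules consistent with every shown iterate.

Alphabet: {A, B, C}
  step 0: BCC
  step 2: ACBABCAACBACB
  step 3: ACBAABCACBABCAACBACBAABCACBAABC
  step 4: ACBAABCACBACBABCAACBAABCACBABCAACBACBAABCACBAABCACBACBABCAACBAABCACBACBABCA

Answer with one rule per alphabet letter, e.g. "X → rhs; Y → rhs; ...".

  step 3 ⇒ step 4: ACBAABCACBABCAACBACBAABCACBAABC ⇒ ACB·A·ABC·ACB·ACB·ABC·A·ACB·A·ABC·ACB·ABC·A·ACB·ACB·A·ABC·ACB·A·ABC·ACB·ACB·ABC·A·ACB·A·ABC·ACB·ACB·ABC·A
    A ↦ ACB
    B ↦ ABC
    C ↦ A

A->ACB, B->ABC, C->A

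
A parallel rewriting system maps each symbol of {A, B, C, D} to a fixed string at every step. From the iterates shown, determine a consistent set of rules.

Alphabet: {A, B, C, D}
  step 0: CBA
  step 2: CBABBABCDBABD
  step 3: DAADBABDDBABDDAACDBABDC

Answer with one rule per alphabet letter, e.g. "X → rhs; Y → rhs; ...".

  step 2 ⇒ step 3: CBABBABCDBABD ⇒ DAA·D·BAB·D·D·BAB·D·DAA·C·D·BAB·D·C
    A ↦ BAB
    B ↦ D
    C ↦ DAA
    D ↦ C

A->BAB, B->D, C->DAA, D->C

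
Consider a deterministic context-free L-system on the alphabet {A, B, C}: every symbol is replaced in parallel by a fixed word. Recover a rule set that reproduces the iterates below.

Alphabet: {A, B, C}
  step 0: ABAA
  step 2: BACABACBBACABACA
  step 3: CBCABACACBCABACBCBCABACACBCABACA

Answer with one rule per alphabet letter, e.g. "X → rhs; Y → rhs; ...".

  step 2 ⇒ step 3: BACABACBBACABACA ⇒ CB·CA·BA·CA·CB·CA·BA·CB·CB·CA·BA·CA·CB·CA·BA·CA
    A ↦ CA
    B ↦ CB
    C ↦ BA

A->CA, B->CB, C->BA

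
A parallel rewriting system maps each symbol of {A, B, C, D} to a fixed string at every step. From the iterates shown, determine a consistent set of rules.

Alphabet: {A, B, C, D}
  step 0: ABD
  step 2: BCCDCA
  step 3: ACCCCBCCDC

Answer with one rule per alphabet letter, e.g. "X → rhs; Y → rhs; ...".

  step 2 ⇒ step 3: BCCDCA ⇒ A·CC·CC·B·CC·DC
    A ↦ DC
    B ↦ A
    C ↦ CC
    D ↦ B

A->DC, B->A, C->CC, D->B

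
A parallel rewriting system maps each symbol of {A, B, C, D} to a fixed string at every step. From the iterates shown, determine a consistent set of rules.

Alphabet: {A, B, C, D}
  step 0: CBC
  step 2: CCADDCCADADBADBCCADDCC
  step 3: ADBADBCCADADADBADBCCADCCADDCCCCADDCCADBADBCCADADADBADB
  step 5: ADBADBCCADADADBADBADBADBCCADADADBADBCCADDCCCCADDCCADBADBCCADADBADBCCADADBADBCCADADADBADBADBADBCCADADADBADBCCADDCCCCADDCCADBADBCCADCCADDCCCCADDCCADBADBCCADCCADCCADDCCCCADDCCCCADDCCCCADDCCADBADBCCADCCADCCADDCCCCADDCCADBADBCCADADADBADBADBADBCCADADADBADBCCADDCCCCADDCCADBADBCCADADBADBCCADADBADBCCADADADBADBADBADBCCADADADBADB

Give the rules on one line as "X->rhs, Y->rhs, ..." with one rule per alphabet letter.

  step 2 ⇒ step 3: CCADDCCADADBADBCCADDCC ⇒ ADB·ADB·CC·AD·AD·ADB·ADB·CC·AD·CC·AD·DCC·CC·AD·DCC·ADB·ADB·CC·AD·AD·ADB·ADB
    A ↦ CC
    B ↦ DCC
    C ↦ ADB
    D ↦ AD

A->CC, B->DCC, C->ADB, D->AD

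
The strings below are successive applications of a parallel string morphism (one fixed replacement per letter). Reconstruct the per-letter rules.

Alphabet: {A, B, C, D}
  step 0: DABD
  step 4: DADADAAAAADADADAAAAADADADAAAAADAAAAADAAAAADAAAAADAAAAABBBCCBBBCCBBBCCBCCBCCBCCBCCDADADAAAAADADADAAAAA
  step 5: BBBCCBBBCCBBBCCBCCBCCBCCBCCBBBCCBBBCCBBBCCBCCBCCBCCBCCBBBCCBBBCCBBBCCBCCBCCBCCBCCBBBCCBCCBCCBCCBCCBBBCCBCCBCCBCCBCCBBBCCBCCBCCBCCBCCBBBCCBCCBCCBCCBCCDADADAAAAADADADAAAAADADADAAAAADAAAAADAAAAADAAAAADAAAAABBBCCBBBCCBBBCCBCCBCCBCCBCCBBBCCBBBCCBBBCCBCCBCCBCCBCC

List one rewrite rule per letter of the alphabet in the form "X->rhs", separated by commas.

A->BCC, B->DA, C->AA, D->BB

  step 4 ⇒ step 5: DADADAAAAADADADAAAAADADADAAAAADAAAAADAAAAADAAAAADAAAAABBBCCBBBCCBBBCCBCCBCCBCCBCCDADADAAAAADADADAAAAA ⇒ BB·BCC·BB·BCC·BB·BCC·BCC·BCC·BCC·BCC·BB·BCC·BB·BCC·BB·BCC·BCC·BCC·BCC·BCC·BB·BCC·BB·BCC·BB·BCC·BCC·BCC·BCC·BCC·BB·BCC·BCC·BCC·BCC·BCC·BB·BCC·BCC·BCC·BCC·BCC·BB·BCC·BCC·BCC·BCC·BCC·BB·BCC·BCC·BCC·BCC·BCC·DA·DA·DA·AA·AA·DA·DA·DA·AA·AA·DA·DA·DA·AA·AA·DA·AA·AA·DA·AA·AA·DA·AA·AA·DA·AA·AA·BB·BCC·BB·BCC·BB·BCC·BCC·BCC·BCC·BCC·BB·BCC·BB·BCC·BB·BCC·BCC·BCC·BCC·BCC
    A ↦ BCC
    B ↦ DA
    C ↦ AA
    D ↦ BB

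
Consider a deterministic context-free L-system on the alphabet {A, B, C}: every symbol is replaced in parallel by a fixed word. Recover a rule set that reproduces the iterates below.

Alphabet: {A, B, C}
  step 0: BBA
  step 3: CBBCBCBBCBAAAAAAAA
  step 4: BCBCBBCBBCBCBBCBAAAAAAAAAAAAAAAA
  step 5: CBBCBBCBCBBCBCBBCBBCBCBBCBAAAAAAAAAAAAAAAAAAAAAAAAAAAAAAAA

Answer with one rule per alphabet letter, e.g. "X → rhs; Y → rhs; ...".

  step 4 ⇒ step 5: BCBCBBCBBCBCBBCBAAAAAAAAAAAAAAAA ⇒ CB·B·CB·B·CB·CB·B·CB·CB·B·CB·B·CB·CB·B·CB·AA·AA·AA·AA·AA·AA·AA·AA·AA·AA·AA·AA·AA·AA·AA·AA
    A ↦ AA
    B ↦ CB
    C ↦ B

A->AA, B->CB, C->B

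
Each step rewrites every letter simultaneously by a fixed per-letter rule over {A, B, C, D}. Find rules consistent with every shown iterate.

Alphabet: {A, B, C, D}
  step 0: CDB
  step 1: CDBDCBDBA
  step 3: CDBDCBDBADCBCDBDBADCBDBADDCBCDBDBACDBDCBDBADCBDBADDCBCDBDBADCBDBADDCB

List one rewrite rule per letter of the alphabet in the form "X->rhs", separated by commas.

  step 0 ⇒ step 1: CDB ⇒ CDB·DCB·DBA
    B ↦ DBA
    C ↦ CDB
    D ↦ DCB
    A ↦ D  (constrained at step 1)

A->D, B->DBA, C->CDB, D->DCB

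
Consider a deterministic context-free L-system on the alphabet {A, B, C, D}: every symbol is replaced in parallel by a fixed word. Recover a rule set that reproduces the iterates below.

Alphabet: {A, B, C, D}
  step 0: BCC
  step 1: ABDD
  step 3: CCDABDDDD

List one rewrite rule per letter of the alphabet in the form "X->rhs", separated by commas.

A->D, B->AB, C->D, D->CC

  step 0 ⇒ step 1: BCC ⇒ AB·D·D
    B ↦ AB
    C ↦ D
    A ↦ D  (constrained at step 1)
    D ↦ CC  (constrained at step 1)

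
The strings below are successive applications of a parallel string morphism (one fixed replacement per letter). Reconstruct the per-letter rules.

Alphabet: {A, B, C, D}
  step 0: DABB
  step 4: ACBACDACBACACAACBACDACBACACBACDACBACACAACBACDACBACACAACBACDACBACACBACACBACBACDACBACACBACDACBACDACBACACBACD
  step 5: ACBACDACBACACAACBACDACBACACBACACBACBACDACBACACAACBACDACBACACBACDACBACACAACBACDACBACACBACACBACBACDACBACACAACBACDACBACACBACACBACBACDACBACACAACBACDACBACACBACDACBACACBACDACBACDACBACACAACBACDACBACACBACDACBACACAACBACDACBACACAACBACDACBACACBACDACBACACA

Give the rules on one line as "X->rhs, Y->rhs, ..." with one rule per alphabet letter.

A->ACB, B->D, C->AC, D->ACA

  step 4 ⇒ step 5: ACBACDACBACACAACBACDACBACACBACDACBACACAACBACDACBACACAACBACDACBACACBACACBACBACDACBACACBACDACBACDACBACACBACD ⇒ ACB·AC·D·ACB·AC·ACA·ACB·AC·D·ACB·AC·ACB·AC·ACB·ACB·AC·D·ACB·AC·ACA·ACB·AC·D·ACB·AC·ACB·AC·D·ACB·AC·ACA·ACB·AC·D·ACB·AC·ACB·AC·ACB·ACB·AC·D·ACB·AC·ACA·ACB·AC·D·ACB·AC·ACB·AC·ACB·ACB·AC·D·ACB·AC·ACA·ACB·AC·D·ACB·AC·ACB·AC·D·ACB·AC·ACB·AC·D·ACB·AC·D·ACB·AC·ACA·ACB·AC·D·ACB·AC·ACB·AC·D·ACB·AC·ACA·ACB·AC·D·ACB·AC·ACA·ACB·AC·D·ACB·AC·ACB·AC·D·ACB·AC·ACA
    A ↦ ACB
    B ↦ D
    C ↦ AC
    D ↦ ACA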